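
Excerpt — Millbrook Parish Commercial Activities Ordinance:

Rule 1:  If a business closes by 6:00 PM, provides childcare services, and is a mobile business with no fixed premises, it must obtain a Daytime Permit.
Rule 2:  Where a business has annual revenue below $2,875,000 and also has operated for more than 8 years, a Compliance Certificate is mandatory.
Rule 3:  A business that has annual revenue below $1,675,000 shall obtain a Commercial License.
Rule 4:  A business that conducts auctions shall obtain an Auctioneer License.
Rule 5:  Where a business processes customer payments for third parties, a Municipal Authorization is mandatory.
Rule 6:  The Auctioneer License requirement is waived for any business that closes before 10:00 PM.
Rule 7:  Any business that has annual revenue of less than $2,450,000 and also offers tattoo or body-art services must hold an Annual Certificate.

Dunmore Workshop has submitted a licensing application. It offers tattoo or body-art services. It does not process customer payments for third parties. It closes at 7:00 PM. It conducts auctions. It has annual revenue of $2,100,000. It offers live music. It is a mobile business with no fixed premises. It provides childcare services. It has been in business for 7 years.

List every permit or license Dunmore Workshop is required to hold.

Rule 1: closes 7:00 PM, after 6:00 PM; provides childcare services; is a mobile business with no fixed premises → Daytime Permit not required.
Rule 2: revenue $2,100,000 < $2,875,000; years in business 7 ≤ 8 → Compliance Certificate not required.
Rule 3: revenue $2,100,000 ≥ $1,675,000 → Commercial License not required.
Rule 4: conducts auctions → Auctioneer License required.
Rule 5: does not process customer payments for third parties → Municipal Authorization not required.
Rule 6: closes 7:00 PM, at/before 10:00 PM → exempt from Auctioneer License.
Rule 7: revenue $2,100,000 < $2,450,000; offers tattoo or body-art services → Annual Certificate required.

Annual Certificate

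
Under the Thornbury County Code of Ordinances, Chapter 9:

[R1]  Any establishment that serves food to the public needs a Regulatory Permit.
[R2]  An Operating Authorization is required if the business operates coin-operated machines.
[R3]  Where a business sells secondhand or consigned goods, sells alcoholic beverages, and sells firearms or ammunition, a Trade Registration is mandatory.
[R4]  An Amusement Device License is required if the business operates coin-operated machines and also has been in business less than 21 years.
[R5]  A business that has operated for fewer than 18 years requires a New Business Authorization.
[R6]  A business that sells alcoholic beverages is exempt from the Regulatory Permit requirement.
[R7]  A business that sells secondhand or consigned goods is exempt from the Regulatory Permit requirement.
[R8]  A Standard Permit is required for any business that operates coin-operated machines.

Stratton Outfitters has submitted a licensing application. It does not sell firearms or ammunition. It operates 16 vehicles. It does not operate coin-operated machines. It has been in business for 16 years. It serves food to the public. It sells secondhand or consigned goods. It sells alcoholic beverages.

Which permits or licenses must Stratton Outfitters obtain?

New Business Authorization

[R1] serves food to the public → Regulatory Permit required.
[R2] does not operate coin-operated machines → Operating Authorization not required.
[R3] sells secondhand or consigned goods; sells alcoholic beverages; does not sell firearms or ammunition → Trade Registration not required.
[R4] does not operate coin-operated machines; years in business 16 < 21 → Amusement Device License not required.
[R5] years in business 16 < 18 → New Business Authorization required.
[R6] sells alcoholic beverages → exempt from Regulatory Permit.
[R7] sells secondhand or consigned goods → exempt from Regulatory Permit.
[R8] does not operate coin-operated machines → Standard Permit not required.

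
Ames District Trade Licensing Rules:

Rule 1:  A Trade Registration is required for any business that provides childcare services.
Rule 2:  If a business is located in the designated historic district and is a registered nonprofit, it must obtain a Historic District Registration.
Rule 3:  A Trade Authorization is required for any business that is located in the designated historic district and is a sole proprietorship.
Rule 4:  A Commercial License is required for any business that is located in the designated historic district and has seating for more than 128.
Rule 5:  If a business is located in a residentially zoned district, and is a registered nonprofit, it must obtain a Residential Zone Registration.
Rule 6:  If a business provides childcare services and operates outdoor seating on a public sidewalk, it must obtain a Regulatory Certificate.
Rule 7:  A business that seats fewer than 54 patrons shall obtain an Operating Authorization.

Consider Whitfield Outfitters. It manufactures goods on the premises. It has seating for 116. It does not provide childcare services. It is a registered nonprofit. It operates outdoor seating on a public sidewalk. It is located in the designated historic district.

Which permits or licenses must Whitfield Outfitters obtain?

Historic District Registration

Rule 1: does not provide childcare services → Trade Registration not required.
Rule 2: is located in the designated historic district; is a registered nonprofit → Historic District Registration required.
Rule 3: is located in the designated historic district; is a registered nonprofit (not: is a sole proprietorship) → Trade Authorization not required.
Rule 4: is located in the designated historic district; seating 116 ≤ 128 → Commercial License not required.
Rule 5: is located in the designated historic district (not: is located in a residentially zoned district); is a registered nonprofit → Residential Zone Registration not required.
Rule 6: does not provide childcare services; operates outdoor seating on a public sidewalk → Regulatory Certificate not required.
Rule 7: seating 116 ≥ 54 → Operating Authorization not required.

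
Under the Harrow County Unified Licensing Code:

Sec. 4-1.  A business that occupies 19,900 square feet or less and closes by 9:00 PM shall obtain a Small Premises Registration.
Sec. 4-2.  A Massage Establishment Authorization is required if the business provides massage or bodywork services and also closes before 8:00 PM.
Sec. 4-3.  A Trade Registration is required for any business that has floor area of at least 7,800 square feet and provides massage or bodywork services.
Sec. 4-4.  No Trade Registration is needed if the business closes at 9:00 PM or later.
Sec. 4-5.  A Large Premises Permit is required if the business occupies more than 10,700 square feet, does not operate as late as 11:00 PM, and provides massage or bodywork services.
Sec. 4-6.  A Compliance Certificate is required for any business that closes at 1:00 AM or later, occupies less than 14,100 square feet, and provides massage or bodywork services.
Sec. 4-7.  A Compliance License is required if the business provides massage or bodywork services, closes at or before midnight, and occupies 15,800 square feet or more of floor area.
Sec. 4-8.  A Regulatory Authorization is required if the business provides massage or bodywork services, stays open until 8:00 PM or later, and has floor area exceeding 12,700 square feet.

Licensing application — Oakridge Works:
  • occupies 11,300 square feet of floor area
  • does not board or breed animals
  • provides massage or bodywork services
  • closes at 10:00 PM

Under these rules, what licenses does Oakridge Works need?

Large Premises Permit

Sec. 4-1. floor area 11,300 square feet ≤ 19,900 square feet; closes 10:00 PM, after 9:00 PM → Small Premises Registration not required.
Sec. 4-2. provides massage or bodywork services; closes 10:00 PM, after 8:00 PM → Massage Establishment Authorization not required.
Sec. 4-3. floor area 11,300 square feet ≥ 7,800 square feet; provides massage or bodywork services → Trade Registration required.
Sec. 4-4. closes 10:00 PM, after 9:00 PM → exempt from Trade Registration.
Sec. 4-5. floor area 11,300 square feet > 10,700 square feet; closes 10:00 PM, at/before 11:00 PM; provides massage or bodywork services → Large Premises Permit required.
Sec. 4-6. closes 10:00 PM, at/before 1:00 AM; floor area 11,300 square feet < 14,100 square feet; provides massage or bodywork services → Compliance Certificate not required.
Sec. 4-7. provides massage or bodywork services; closes 10:00 PM, at/before midnight; floor area 11,300 square feet < 15,800 square feet → Compliance License not required.
Sec. 4-8. provides massage or bodywork services; closes 10:00 PM, after 8:00 PM; floor area 11,300 square feet ≤ 12,700 square feet → Regulatory Authorization not required.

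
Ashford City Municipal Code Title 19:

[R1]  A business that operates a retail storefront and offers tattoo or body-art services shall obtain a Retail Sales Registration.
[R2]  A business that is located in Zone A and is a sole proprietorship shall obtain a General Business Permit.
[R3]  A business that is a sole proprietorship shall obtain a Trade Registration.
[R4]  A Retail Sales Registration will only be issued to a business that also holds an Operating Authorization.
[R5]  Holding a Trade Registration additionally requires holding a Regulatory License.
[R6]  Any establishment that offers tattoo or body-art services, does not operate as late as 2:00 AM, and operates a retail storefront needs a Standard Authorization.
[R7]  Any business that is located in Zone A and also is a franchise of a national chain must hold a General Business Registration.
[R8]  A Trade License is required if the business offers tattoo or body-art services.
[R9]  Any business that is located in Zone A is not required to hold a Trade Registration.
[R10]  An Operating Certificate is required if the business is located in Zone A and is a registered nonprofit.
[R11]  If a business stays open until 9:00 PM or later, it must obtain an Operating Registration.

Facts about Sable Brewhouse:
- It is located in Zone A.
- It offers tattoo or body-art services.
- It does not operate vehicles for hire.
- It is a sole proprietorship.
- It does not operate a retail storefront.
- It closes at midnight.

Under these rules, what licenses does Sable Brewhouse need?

[R1] does not operate a retail storefront; offers tattoo or body-art services → Retail Sales Registration not required.
[R2] is located in Zone A; is a sole proprietorship → General Business Permit required.
[R3] is a sole proprietorship → Trade Registration required.
[R4] Retail Sales Registration is not required → no effect.
[R5] Trade Registration is not required → no effect.
[R6] offers tattoo or body-art services; closes midnight, at/before 2:00 AM; does not operate a retail storefront → Standard Authorization not required.
[R7] is located in Zone A; is a sole proprietorship (not: is a franchise of a national chain) → General Business Registration not required.
[R8] offers tattoo or body-art services → Trade License required.
[R9] is located in Zone A → exempt from Trade Registration.
[R10] is located in Zone A; is a sole proprietorship (not: is a registered nonprofit) → Operating Certificate not required.
[R11] closes midnight, after 9:00 PM → Operating Registration required.

General Business Permit, Operating Registration, Trade License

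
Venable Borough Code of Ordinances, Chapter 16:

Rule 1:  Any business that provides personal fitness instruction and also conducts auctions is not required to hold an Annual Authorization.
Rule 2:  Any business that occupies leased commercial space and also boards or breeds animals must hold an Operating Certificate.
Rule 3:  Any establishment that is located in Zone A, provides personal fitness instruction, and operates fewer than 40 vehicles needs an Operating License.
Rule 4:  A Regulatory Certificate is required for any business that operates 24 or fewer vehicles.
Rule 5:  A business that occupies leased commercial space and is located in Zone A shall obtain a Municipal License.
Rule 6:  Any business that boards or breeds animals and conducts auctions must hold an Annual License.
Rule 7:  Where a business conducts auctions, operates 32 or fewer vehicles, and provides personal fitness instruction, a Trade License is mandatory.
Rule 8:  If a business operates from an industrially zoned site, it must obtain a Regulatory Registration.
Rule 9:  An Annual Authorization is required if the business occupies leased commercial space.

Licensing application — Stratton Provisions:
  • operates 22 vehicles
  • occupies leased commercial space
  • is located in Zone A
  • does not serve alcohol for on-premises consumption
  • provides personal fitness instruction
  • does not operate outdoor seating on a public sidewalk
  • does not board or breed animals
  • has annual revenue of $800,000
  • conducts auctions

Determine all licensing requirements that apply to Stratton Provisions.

Rule 1: provides personal fitness instruction; conducts auctions → exempt from Annual Authorization.
Rule 2: occupies leased commercial space; does not board or breed animals → Operating Certificate not required.
Rule 3: is located in Zone A; provides personal fitness instruction; vehicles 22 < 40 → Operating License required.
Rule 4: vehicles 22 ≤ 24 → Regulatory Certificate required.
Rule 5: occupies leased commercial space; is located in Zone A → Municipal License required.
Rule 6: does not board or breed animals; conducts auctions → Annual License not required.
Rule 7: conducts auctions; vehicles 22 ≤ 32; provides personal fitness instruction → Trade License required.
Rule 8: occupies leased commercial space (not: operates from an industrially zoned site) → Regulatory Registration not required.
Rule 9: occupies leased commercial space → Annual Authorization required.

Municipal License, Operating License, Regulatory Certificate, Trade License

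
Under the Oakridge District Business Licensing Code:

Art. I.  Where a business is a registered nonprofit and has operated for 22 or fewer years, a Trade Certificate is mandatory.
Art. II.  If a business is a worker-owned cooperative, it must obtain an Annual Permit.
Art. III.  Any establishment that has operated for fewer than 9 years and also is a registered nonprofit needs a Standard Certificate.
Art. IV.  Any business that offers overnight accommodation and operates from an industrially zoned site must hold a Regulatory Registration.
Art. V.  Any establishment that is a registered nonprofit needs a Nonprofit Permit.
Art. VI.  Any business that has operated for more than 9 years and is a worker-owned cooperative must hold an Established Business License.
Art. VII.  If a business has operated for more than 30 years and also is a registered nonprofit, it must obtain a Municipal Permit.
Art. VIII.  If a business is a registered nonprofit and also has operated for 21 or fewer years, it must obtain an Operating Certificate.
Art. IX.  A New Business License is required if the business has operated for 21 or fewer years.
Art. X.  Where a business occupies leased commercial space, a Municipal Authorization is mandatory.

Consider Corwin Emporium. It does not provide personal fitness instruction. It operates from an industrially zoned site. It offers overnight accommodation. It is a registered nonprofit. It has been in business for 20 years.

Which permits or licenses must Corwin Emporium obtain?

New Business License, Nonprofit Permit, Operating Certificate, Regulatory Registration, Trade Certificate

Art. I. is a registered nonprofit; years in business 20 ≤ 22 → Trade Certificate required.
Art. II. is a registered nonprofit (not: is a worker-owned cooperative) → Annual Permit not required.
Art. III. years in business 20 ≥ 9; is a registered nonprofit → Standard Certificate not required.
Art. IV. offers overnight accommodation; operates from an industrially zoned site → Regulatory Registration required.
Art. V. is a registered nonprofit → Nonprofit Permit required.
Art. VI. years in business 20 > 9; is a registered nonprofit (not: is a worker-owned cooperative) → Established Business License not required.
Art. VII. years in business 20 ≤ 30; is a registered nonprofit → Municipal Permit not required.
Art. VIII. is a registered nonprofit; years in business 20 ≤ 21 → Operating Certificate required.
Art. IX. years in business 20 ≤ 21 → New Business License required.
Art. X. operates from an industrially zoned site (not: occupies leased commercial space) → Municipal Authorization not required.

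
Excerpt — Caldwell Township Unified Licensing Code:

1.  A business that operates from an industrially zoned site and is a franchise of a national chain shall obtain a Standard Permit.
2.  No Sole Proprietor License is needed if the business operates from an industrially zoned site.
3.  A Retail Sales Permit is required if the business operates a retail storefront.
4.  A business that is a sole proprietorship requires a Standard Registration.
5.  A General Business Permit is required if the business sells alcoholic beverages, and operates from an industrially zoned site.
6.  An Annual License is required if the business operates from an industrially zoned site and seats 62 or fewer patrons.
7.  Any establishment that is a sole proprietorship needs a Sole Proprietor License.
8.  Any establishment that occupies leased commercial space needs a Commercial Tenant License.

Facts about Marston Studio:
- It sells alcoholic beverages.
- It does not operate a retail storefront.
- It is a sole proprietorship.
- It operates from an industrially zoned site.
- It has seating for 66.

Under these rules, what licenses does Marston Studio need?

General Business Permit, Standard Registration

1. operates from an industrially zoned site; is a sole proprietorship (not: is a franchise of a national chain) → Standard Permit not required.
2. operates from an industrially zoned site → exempt from Sole Proprietor License.
3. does not operate a retail storefront → Retail Sales Permit not required.
4. is a sole proprietorship → Standard Registration required.
5. sells alcoholic beverages; operates from an industrially zoned site → General Business Permit required.
6. operates from an industrially zoned site; seating 66 > 62 → Annual License not required.
7. is a sole proprietorship → Sole Proprietor License required.
8. operates from an industrially zoned site (not: occupies leased commercial space) → Commercial Tenant License not required.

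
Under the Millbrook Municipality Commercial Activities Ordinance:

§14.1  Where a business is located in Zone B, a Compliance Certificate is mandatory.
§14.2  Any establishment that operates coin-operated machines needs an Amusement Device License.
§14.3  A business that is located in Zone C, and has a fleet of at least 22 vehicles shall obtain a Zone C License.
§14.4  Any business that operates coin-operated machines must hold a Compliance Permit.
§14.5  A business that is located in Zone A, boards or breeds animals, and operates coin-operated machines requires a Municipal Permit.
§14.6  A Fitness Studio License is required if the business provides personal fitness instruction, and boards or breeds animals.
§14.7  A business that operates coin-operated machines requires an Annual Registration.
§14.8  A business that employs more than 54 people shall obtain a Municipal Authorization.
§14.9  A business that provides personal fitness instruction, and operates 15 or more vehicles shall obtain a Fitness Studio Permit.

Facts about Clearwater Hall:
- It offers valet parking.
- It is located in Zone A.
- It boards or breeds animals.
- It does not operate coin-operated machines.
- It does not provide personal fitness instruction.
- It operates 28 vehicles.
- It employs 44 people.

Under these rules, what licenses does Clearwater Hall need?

None

§14.1 is located in Zone A (not: is located in Zone B) → Compliance Certificate not required.
§14.2 does not operate coin-operated machines → Amusement Device License not required.
§14.3 is located in Zone A (not: is located in Zone C); vehicles 28 ≥ 22 → Zone C License not required.
§14.4 does not operate coin-operated machines → Compliance Permit not required.
§14.5 is located in Zone A; boards or breeds animals; does not operate coin-operated machines → Municipal Permit not required.
§14.6 does not provide personal fitness instruction; boards or breeds animals → Fitness Studio License not required.
§14.7 does not operate coin-operated machines → Annual Registration not required.
§14.8 employees 44 ≤ 54 → Municipal Authorization not required.
§14.9 does not provide personal fitness instruction; vehicles 28 ≥ 15 → Fitness Studio Permit not required.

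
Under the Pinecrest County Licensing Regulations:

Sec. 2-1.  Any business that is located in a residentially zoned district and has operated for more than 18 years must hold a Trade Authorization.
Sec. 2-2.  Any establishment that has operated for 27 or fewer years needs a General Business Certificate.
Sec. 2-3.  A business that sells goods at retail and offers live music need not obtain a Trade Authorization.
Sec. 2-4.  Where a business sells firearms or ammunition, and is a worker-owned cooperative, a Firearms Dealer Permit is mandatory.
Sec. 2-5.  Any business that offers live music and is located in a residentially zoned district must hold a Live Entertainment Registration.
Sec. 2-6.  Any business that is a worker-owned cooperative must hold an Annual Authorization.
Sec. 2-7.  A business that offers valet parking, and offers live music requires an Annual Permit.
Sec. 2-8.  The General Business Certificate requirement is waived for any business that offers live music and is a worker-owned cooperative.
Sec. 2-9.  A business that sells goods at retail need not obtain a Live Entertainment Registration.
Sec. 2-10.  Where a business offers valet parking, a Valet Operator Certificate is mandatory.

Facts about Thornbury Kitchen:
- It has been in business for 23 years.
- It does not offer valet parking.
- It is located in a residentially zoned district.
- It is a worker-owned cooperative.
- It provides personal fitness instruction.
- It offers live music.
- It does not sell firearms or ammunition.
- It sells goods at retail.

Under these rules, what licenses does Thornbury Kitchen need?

Sec. 2-1. is located in a residentially zoned district; years in business 23 > 18 → Trade Authorization required.
Sec. 2-2. years in business 23 ≤ 27 → General Business Certificate required.
Sec. 2-3. sells goods at retail; offers live music → exempt from Trade Authorization.
Sec. 2-4. does not sell firearms or ammunition; is a worker-owned cooperative → Firearms Dealer Permit not required.
Sec. 2-5. offers live music; is located in a residentially zoned district → Live Entertainment Registration required.
Sec. 2-6. is a worker-owned cooperative → Annual Authorization required.
Sec. 2-7. does not offer valet parking; offers live music → Annual Permit not required.
Sec. 2-8. offers live music; is a worker-owned cooperative → exempt from General Business Certificate.
Sec. 2-9. sells goods at retail → exempt from Live Entertainment Registration.
Sec. 2-10. does not offer valet parking → Valet Operator Certificate not required.

Annual Authorization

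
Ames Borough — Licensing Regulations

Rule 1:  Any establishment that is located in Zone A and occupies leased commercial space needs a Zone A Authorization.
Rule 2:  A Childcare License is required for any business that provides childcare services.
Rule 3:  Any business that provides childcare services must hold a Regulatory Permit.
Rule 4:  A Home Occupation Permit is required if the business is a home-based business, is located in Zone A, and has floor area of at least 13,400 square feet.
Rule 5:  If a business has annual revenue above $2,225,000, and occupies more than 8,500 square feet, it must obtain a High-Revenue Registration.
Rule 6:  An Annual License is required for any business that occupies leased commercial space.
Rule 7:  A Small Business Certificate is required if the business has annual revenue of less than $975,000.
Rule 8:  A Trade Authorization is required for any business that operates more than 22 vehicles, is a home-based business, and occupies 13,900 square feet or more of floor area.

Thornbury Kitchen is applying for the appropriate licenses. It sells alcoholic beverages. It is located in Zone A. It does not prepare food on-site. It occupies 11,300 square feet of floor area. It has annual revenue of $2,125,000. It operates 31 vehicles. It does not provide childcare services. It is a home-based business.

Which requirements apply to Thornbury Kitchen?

None

Rule 1: is located in Zone A; is a home-based business (not: occupies leased commercial space) → Zone A Authorization not required.
Rule 2: does not provide childcare services → Childcare License not required.
Rule 3: does not provide childcare services → Regulatory Permit not required.
Rule 4: is a home-based business; is located in Zone A; floor area 11,300 square feet < 13,400 square feet → Home Occupation Permit not required.
Rule 5: revenue $2,125,000 ≤ $2,225,000; floor area 11,300 square feet > 8,500 square feet → High-Revenue Registration not required.
Rule 6: is a home-based business (not: occupies leased commercial space) → Annual License not required.
Rule 7: revenue $2,125,000 ≥ $975,000 → Small Business Certificate not required.
Rule 8: vehicles 31 > 22; is a home-based business; floor area 11,300 square feet < 13,900 square feet → Trade Authorization not required.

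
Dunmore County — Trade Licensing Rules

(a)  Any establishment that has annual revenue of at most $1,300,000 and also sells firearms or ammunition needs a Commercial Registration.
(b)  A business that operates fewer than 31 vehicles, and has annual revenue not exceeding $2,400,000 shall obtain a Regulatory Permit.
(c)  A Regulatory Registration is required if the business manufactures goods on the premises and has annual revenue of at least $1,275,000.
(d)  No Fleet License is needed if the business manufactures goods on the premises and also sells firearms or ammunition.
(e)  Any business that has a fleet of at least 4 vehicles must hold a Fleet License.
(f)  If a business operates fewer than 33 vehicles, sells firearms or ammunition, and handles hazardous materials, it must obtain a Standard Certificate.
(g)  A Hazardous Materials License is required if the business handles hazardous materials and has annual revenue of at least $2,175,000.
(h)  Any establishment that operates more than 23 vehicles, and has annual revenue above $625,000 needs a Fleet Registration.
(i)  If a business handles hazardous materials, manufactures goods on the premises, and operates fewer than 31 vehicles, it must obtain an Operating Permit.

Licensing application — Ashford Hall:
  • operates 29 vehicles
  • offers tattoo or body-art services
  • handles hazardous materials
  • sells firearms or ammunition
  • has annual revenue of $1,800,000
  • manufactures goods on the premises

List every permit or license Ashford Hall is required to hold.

(a) revenue $1,800,000 > $1,300,000; sells firearms or ammunition → Commercial Registration not required.
(b) vehicles 29 < 31; revenue $1,800,000 ≤ $2,400,000 → Regulatory Permit required.
(c) manufactures goods on the premises; revenue $1,800,000 ≥ $1,275,000 → Regulatory Registration required.
(d) manufactures goods on the premises; sells firearms or ammunition → exempt from Fleet License.
(e) vehicles 29 ≥ 4 → Fleet License required.
(f) vehicles 29 < 33; sells firearms or ammunition; handles hazardous materials → Standard Certificate required.
(g) handles hazardous materials; revenue $1,800,000 < $2,175,000 → Hazardous Materials License not required.
(h) vehicles 29 > 23; revenue $1,800,000 > $625,000 → Fleet Registration required.
(i) handles hazardous materials; manufactures goods on the premises; vehicles 29 < 31 → Operating Permit required.

Fleet Registration, Operating Permit, Regulatory Permit, Regulatory Registration, Standard Certificate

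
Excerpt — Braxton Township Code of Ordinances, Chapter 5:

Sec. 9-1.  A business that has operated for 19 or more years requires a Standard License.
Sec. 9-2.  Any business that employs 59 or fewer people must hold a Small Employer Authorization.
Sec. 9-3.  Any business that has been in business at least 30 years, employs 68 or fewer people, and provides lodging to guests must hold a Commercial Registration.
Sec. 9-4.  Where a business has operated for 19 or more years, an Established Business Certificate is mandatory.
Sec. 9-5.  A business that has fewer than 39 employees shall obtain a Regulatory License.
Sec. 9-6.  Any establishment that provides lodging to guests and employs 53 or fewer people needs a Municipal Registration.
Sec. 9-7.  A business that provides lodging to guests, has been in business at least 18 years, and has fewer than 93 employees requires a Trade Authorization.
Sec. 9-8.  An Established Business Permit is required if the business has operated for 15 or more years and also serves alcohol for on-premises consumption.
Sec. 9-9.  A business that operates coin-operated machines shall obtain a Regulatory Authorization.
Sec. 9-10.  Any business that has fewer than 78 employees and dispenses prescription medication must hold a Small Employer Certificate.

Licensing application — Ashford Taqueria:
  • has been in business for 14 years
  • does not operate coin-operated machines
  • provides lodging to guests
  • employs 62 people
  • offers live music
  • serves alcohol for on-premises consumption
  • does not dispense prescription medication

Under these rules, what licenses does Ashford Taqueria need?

Sec. 9-1. years in business 14 < 19 → Standard License not required.
Sec. 9-2. employees 62 > 59 → Small Employer Authorization not required.
Sec. 9-3. years in business 14 < 30; employees 62 ≤ 68; provides lodging to guests → Commercial Registration not required.
Sec. 9-4. years in business 14 < 19 → Established Business Certificate not required.
Sec. 9-5. employees 62 ≥ 39 → Regulatory License not required.
Sec. 9-6. provides lodging to guests; employees 62 > 53 → Municipal Registration not required.
Sec. 9-7. provides lodging to guests; years in business 14 < 18; employees 62 < 93 → Trade Authorization not required.
Sec. 9-8. years in business 14 < 15; serves alcohol for on-premises consumption → Established Business Permit not required.
Sec. 9-9. does not operate coin-operated machines → Regulatory Authorization not required.
Sec. 9-10. employees 62 < 78; does not dispense prescription medication → Small Employer Certificate not required.

None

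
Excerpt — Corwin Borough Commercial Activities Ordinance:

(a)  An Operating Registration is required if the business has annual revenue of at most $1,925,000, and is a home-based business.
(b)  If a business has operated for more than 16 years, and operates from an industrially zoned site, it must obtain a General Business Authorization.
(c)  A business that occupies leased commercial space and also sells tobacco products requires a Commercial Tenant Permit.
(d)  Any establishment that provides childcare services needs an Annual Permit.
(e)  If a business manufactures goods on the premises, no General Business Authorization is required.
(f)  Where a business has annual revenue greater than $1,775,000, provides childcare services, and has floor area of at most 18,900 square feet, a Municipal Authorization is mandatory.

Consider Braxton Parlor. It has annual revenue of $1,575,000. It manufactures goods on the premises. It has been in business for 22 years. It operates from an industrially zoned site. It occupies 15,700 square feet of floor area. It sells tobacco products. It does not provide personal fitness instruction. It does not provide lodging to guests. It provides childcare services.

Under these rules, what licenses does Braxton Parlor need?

Annual Permit

(a) revenue $1,575,000 ≤ $1,925,000; operates from an industrially zoned site (not: is a home-based business) → Operating Registration not required.
(b) years in business 22 > 16; operates from an industrially zoned site → General Business Authorization required.
(c) operates from an industrially zoned site (not: occupies leased commercial space); sells tobacco products → Commercial Tenant Permit not required.
(d) provides childcare services → Annual Permit required.
(e) manufactures goods on the premises → exempt from General Business Authorization.
(f) revenue $1,575,000 ≤ $1,775,000; provides childcare services; floor area 15,700 square feet ≤ 18,900 square feet → Municipal Authorization not required.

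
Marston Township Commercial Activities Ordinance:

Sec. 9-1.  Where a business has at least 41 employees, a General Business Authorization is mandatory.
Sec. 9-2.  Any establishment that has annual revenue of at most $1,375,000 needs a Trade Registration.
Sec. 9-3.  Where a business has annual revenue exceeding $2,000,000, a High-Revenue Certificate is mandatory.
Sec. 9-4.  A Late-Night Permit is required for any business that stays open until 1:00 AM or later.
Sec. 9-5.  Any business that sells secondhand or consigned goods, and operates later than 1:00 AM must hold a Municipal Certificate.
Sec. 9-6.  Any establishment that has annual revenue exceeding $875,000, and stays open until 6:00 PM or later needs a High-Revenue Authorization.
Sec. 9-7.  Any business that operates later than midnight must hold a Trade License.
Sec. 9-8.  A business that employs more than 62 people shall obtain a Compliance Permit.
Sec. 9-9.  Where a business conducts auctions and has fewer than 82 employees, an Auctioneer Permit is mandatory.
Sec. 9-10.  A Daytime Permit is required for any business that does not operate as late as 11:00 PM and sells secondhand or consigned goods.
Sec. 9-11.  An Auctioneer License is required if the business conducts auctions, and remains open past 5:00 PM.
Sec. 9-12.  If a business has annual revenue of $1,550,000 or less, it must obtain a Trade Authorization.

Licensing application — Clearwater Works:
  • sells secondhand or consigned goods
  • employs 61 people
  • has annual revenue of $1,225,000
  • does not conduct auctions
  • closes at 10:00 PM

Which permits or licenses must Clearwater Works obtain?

Daytime Permit, General Business Authorization, High-Revenue Authorization, Trade Authorization, Trade Registration

Sec. 9-1. employees 61 ≥ 41 → General Business Authorization required.
Sec. 9-2. revenue $1,225,000 ≤ $1,375,000 → Trade Registration required.
Sec. 9-3. revenue $1,225,000 ≤ $2,000,000 → High-Revenue Certificate not required.
Sec. 9-4. closes 10:00 PM, at/before 1:00 AM → Late-Night Permit not required.
Sec. 9-5. sells secondhand or consigned goods; closes 10:00 PM, at/before 1:00 AM → Municipal Certificate not required.
Sec. 9-6. revenue $1,225,000 > $875,000; closes 10:00 PM, after 6:00 PM → High-Revenue Authorization required.
Sec. 9-7. closes 10:00 PM, at/before midnight → Trade License not required.
Sec. 9-8. employees 61 ≤ 62 → Compliance Permit not required.
Sec. 9-9. does not conduct auctions; employees 61 < 82 → Auctioneer Permit not required.
Sec. 9-10. closes 10:00 PM, at/before 11:00 PM; sells secondhand or consigned goods → Daytime Permit required.
Sec. 9-11. does not conduct auctions; closes 10:00 PM, after 5:00 PM → Auctioneer License not required.
Sec. 9-12. revenue $1,225,000 ≤ $1,550,000 → Trade Authorization required.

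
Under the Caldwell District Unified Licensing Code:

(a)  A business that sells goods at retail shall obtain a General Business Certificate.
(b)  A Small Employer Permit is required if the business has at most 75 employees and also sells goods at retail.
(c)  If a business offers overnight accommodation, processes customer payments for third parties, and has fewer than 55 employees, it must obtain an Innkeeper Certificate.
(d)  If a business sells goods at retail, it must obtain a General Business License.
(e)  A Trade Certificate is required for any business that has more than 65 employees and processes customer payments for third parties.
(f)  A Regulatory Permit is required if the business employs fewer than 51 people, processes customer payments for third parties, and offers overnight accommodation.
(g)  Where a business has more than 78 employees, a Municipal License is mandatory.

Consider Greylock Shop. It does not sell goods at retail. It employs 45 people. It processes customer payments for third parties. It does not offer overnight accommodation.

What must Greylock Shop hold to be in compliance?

(a) does not sell goods at retail → General Business Certificate not required.
(b) employees 45 ≤ 75; does not sell goods at retail → Small Employer Permit not required.
(c) does not offer overnight accommodation; processes customer payments for third parties; employees 45 < 55 → Innkeeper Certificate not required.
(d) does not sell goods at retail → General Business License not required.
(e) employees 45 ≤ 65; processes customer payments for third parties → Trade Certificate not required.
(f) employees 45 < 51; processes customer payments for third parties; does not offer overnight accommodation → Regulatory Permit not required.
(g) employees 45 ≤ 78 → Municipal License not required.

None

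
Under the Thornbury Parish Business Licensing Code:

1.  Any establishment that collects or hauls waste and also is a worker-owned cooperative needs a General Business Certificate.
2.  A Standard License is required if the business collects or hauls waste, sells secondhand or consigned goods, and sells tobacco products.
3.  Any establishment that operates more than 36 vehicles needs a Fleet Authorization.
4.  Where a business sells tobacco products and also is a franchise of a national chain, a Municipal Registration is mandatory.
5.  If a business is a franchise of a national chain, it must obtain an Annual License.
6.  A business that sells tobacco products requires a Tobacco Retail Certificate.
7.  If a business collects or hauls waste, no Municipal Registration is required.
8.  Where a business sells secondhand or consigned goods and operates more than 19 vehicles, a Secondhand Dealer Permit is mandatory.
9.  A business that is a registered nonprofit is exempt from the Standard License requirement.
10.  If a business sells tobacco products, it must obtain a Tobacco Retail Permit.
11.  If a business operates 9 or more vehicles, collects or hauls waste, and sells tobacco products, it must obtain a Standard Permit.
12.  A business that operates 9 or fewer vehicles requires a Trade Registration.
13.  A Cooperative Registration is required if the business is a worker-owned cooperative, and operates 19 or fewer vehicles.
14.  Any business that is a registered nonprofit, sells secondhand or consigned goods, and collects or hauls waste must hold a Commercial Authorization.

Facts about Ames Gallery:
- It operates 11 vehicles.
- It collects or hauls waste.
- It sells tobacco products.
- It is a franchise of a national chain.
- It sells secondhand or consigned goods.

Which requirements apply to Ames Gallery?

Annual License, Standard License, Standard Permit, Tobacco Retail Certificate, Tobacco Retail Permit

1. collects or hauls waste; is a franchise of a national chain (not: is a worker-owned cooperative) → General Business Certificate not required.
2. collects or hauls waste; sells secondhand or consigned goods; sells tobacco products → Standard License required.
3. vehicles 11 ≤ 36 → Fleet Authorization not required.
4. sells tobacco products; is a franchise of a national chain → Municipal Registration required.
5. is a franchise of a national chain → Annual License required.
6. sells tobacco products → Tobacco Retail Certificate required.
7. collects or hauls waste → exempt from Municipal Registration.
8. sells secondhand or consigned goods; vehicles 11 ≤ 19 → Secondhand Dealer Permit not required.
9. is a franchise of a national chain (not: is a registered nonprofit) → Standard License exemption does not apply.
10. sells tobacco products → Tobacco Retail Permit required.
11. vehicles 11 ≥ 9; collects or hauls waste; sells tobacco products → Standard Permit required.
12. vehicles 11 > 9 → Trade Registration not required.
13. is a franchise of a national chain (not: is a worker-owned cooperative); vehicles 11 ≤ 19 → Cooperative Registration not required.
14. is a franchise of a national chain (not: is a registered nonprofit); sells secondhand or consigned goods; collects or hauls waste → Commercial Authorization not required.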